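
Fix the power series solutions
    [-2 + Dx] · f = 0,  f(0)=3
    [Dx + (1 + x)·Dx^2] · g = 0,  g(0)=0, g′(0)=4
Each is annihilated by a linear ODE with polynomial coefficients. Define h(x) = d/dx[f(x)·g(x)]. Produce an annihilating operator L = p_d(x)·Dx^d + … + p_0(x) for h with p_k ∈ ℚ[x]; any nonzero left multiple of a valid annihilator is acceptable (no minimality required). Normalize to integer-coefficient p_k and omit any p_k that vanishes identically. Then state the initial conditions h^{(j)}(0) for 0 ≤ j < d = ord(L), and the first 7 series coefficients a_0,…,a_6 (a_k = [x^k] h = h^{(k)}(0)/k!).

f: a_k = 3, 6, 6, 4, 2, 4/5, 4/15, …
g: a_k = 0, 4, -2, 4/3, -1, 4/5, -2/3, …
Product ⇒ symmetric product L₀, ord ≤ 2.
h₀' ⇒ L via d/dx closure of L₀.
L = (4 + 8·x + 8·x^2) + (-4 - 10·x - 8·x^2)·Dx + (1 + 3·x + 2·x^2)·Dx^2  (order 2).
h: a_k = 12, 36, 48, 36, 22, 8, 68/15, …
ICs: h(0) = 12, h′(0) = 36.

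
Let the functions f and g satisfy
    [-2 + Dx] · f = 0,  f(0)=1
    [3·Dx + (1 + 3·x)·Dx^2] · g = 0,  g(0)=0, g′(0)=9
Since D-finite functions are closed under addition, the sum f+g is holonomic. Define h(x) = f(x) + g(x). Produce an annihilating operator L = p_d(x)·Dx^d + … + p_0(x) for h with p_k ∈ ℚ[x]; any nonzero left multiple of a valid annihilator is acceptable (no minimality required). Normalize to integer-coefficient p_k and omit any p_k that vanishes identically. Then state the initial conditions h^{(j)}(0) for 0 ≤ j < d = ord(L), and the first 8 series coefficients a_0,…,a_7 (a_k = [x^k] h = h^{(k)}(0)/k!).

L = (-48 - 36·x)·Dx + (14 - 24·x - 36·x^2)·Dx^2 + (5 + 21·x + 18·x^2)·Dx^3  (order 3).
h: a_k = 1, 11, -23/2, 85/3, -721/12, 2191/15, -32797/90, 42179/45, …
ICs: h(0) = 1, h′(0) = 11, h′′(0) = -23.

f: a_k = 1, 2, 2, 4/3, 2/3, 4/15, 4/45, 8/315, …
g: a_k = 0, 9, -27/2, 27, -243/4, 729/5, -729/2, 6561/7, …
Weyl lclm of L_f,L_g ⇒ L₀ (ord ≤ 3).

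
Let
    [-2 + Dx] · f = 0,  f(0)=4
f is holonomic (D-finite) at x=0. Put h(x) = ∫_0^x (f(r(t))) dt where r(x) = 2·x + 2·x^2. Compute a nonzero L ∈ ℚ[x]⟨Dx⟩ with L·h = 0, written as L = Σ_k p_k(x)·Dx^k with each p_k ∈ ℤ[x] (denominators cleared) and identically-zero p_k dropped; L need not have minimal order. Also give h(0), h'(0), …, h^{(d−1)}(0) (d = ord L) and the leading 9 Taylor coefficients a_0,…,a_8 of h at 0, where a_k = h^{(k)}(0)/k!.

f: a_k = 4, 8, 8, 16/3, 8/3, 16/15, 16/45, 32/315, 8/315, …
h₀=f(r): pull back L_f along r ⇒ L₀.
h=∫₀ˣh₀: take L = L₀·Dx.
L = (-4 - 8·x)·Dx + Dx^2  (order 2).
h: a_k = 0, 4, 8, 16, 80/3, 608/15, 832/15, 22144/315, 26048/315, …
ICs: h(0) = 0, h′(0) = 4.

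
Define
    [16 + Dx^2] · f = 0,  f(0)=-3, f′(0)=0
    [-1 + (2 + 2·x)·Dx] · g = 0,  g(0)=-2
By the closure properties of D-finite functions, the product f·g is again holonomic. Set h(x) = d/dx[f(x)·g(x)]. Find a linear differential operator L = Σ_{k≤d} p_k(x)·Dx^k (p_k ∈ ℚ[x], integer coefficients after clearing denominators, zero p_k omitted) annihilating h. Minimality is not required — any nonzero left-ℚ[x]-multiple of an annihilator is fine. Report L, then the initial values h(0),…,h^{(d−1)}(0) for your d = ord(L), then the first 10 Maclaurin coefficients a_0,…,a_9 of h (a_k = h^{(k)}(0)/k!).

f: a_k = -3, 0, 24, 0, -32, 0, 256/15, 0, -512/105, 0, …
g: a_k = -2, -1, 1/4, -1/8, 5/64, -7/128, 21/512, -33/1024, 429/16384, -715/32768, …
Product ⇒ symmetric product L₀, ord ≤ 2.
h₀' ⇒ L via d/dx closure of L₀.
L = (4733 + 17664·x + 25216·x^2 + 16384·x^3 + 4096·x^4) + (-244 - 756·x - 768·x^2 - 256·x^3)·Dx + (268 + 1048·x + 1548·x^2 + 1024·x^3 + 256·x^4)·Dx^2  (order 2).
h: a_k = 3, -195/2, -567/8, 4465/16, 18665/128, -310129/1280, -1535653/15360, 21374753/215040, 39067227/1146880, -1461084769/61931520, …
ICs: h(0) = 3, h′(0) = -195/2.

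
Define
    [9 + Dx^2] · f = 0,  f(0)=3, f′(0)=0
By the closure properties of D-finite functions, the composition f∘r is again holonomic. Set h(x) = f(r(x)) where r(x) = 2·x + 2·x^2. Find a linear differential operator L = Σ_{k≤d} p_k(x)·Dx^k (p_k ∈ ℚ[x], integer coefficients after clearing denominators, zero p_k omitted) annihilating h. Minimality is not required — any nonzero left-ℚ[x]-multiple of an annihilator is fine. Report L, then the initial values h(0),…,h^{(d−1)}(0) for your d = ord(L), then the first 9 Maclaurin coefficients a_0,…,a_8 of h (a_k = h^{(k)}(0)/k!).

f: a_k = 3, 0, -27/2, 0, 81/8, 0, -243/80, 0, 2187/4480, …
f∘r: x↦r, Dx↦Dx/r' in L_f ⇒ L₀.
L = (36 + 216·x + 432·x^2 + 288·x^3) - 2·Dx + (1 + 2·x)·Dx^2  (order 2).
h: a_k = 3, 0, -54, -108, 108, 648, 3888/5, -2592/5, -92016/35, …
ICs: h(0) = 3, h′(0) = 0.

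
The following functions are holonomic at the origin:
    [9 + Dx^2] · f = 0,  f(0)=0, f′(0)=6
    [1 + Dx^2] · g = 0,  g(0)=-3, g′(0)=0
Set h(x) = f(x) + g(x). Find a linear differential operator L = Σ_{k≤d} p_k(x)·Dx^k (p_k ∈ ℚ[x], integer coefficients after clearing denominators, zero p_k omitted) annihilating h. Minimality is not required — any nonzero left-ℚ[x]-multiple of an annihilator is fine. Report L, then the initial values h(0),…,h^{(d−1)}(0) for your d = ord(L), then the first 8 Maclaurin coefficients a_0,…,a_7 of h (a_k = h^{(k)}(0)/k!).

f: a_k = 0, 6, 0, -9, 0, 81/20, 0, -243/280, …
g: a_k = -3, 0, 3/2, 0, -1/8, 0, 1/240, 0, …
h₀=f+g: left-lcm gives L₀, ord ≤ 4.
L = 9 + 10·Dx^2 + Dx^4  (order 4).
h: a_k = -3, 6, 3/2, -9, -1/8, 81/20, 1/240, -243/280, …
ICs: h(0) = -3, h′(0) = 6, h′′(0) = 3, h′′′(0) = -54.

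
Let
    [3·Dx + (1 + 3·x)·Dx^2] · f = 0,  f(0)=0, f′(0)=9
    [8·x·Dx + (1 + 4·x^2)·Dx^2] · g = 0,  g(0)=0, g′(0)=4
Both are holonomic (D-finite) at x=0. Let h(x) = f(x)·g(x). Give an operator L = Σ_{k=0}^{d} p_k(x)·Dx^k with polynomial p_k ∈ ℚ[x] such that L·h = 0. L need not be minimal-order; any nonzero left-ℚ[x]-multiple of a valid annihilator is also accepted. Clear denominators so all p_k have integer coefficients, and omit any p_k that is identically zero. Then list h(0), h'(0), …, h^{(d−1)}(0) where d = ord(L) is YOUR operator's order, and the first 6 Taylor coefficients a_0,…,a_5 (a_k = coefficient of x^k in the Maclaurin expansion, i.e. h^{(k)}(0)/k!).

f: a_k = 0, 9, -27/2, 27, -243/4, 729/5, …
g: a_k = 0, 4, 0, -16/3, 0, 64/5, …
Sym-product of L_f,L_g gives L₀ (≤ ord 4).
L = (1632 + 8496·x + 23040·x^2 + 110016·x^3 + 207360·x^4 + 269568·x^5 + 82944·x^7)·Dx + (418 + 6672·x + 44112·x^2 + 151488·x^3 + 393984·x^4 + 642816·x^5 + 725760·x^6 + 82944·x^7 + 290304·x^8)·Dx^2 + (204 + 1844·x + 12096·x^2 + 47408·x^3 + 122880·x^4 + 240192·x^5 + 331776·x^6 + 361728·x^7 + 82944·x^8 + 165888·x^9)·Dx^3 + (25 + 246·x + 1217·x^2 + 4128·x^3 + 10624·x^4 + 22080·x^5 + 34272·x^6 + 41472·x^7 + 43776·x^8 + 13824·x^9 + 20736·x^10)·Dx^4  (order 4).
h: a_k = 0, 0, 36, -54, 60, -171, …
ICs: h(0) = 0, h′(0) = 0, h′′(0) = 72, h′′′(0) = -324.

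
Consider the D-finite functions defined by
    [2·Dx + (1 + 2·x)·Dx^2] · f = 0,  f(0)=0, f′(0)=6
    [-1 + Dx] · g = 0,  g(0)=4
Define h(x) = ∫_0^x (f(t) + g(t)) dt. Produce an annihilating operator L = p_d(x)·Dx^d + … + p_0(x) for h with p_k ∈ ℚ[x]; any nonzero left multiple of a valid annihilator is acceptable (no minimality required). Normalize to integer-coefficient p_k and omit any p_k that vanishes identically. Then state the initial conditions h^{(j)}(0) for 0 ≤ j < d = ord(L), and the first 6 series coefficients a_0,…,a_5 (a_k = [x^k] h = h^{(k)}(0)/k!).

L = (-10 - 4·x)·Dx^2 + (7 - 4·x - 4·x^2)·Dx^3 + (3 + 8·x + 4·x^2)·Dx^4  (order 4).
h: a_k = 0, 4, 5, -4/3, 13/6, -71/30, …
ICs: h(0) = 0, h′(0) = 4, h′′(0) = 10, h′′′(0) = -8.

f: a_k = 0, 6, -6, 8, -12, 96/5, …
g: a_k = 4, 4, 2, 2/3, 1/6, 1/30, …
Sum ⇒ L₀ = lclm(L_f,L_g) in ℚ(x)⟨Dx⟩.
∫: right-multiply L₀ by Dx.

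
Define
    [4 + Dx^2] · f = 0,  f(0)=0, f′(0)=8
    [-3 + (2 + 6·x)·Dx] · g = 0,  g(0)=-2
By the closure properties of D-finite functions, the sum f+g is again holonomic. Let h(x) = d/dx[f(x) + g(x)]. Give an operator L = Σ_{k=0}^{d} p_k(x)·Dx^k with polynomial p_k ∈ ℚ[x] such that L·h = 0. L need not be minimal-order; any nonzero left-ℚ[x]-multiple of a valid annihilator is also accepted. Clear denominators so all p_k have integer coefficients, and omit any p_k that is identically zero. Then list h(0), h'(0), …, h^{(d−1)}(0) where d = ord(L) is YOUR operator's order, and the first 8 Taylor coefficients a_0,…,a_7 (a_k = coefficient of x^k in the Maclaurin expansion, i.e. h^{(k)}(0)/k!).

L = (-1812 - 1152·x - 1728·x^2) + (-344 - 1800·x - 3456·x^2 - 3456·x^3)·Dx + (-453 - 288·x - 432·x^2)·Dx^2 + (-86 - 450·x - 864·x^2 - 864·x^3)·Dx^3  (order 3).
h: a_k = 5, 9/2, -209/8, 405/16, -23467/384, 45927/256, -22766633/46080, 2814669/2048, …
ICs: h(0) = 5, h′(0) = 9/2, h′′(0) = -209/4.

f: a_k = 0, 8, 0, -16/3, 0, 16/15, 0, -32/315, …
g: a_k = -2, -3, 9/4, -27/8, 405/64, -1701/128, 15309/512, -72171/1024, …
f+g: L₀ = lclm(L_f,L_g), ord ≤ 2+1.
h=h₀': d/dx-closure on L₀ ⇒ L.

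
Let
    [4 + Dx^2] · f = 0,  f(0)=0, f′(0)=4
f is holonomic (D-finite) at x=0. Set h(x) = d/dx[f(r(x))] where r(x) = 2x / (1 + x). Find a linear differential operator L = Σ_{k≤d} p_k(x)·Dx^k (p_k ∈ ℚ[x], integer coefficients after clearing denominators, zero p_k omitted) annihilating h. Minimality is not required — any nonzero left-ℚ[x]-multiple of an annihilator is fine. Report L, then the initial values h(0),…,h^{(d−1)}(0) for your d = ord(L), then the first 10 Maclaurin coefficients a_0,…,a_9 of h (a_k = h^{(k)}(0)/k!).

L = (22 + 12·x + 6·x^2) + (6 + 18·x + 18·x^2 + 6·x^3)·Dx + (1 + 4·x + 6·x^2 + 4·x^3 + x^4)·Dx^2  (order 2).
h: a_k = 8, -16, -40, 224, -1544/3, 720, -19688/45, -40256/45, 240824/63, -540080/63, …
ICs: h(0) = 8, h′(0) = -16.

f: a_k = 0, 4, 0, -8/3, 0, 8/15, 0, -16/315, 0, 8/2835, …
h₀=f(r): pull back L_f along r ⇒ L₀.
h₀' ⇒ L via d/dx closure of L₀.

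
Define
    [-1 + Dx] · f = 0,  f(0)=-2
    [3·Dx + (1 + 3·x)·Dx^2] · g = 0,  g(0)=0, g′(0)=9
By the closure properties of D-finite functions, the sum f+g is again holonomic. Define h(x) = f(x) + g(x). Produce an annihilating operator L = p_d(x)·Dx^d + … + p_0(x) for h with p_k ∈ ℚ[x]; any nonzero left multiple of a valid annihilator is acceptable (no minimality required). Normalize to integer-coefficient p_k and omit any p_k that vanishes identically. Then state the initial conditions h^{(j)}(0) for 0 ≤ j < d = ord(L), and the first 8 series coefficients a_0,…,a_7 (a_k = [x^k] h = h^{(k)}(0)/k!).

L = (-21 - 9·x)·Dx + (17 - 6·x - 9·x^2)·Dx^2 + (4 + 15·x + 9·x^2)·Dx^3  (order 3).
h: a_k = -2, 7, -29/2, 80/3, -365/6, 8747/60, -131221/360, 2361959/2520, …
ICs: h(0) = -2, h′(0) = 7, h′′(0) = -29.

f: a_k = -2, -2, -1, -1/3, -1/12, -1/60, -1/360, -1/2520, …
g: a_k = 0, 9, -27/2, 27, -243/4, 729/5, -729/2, 6561/7, …
h₀=f+g: left-lcm gives L₀, ord ≤ 3.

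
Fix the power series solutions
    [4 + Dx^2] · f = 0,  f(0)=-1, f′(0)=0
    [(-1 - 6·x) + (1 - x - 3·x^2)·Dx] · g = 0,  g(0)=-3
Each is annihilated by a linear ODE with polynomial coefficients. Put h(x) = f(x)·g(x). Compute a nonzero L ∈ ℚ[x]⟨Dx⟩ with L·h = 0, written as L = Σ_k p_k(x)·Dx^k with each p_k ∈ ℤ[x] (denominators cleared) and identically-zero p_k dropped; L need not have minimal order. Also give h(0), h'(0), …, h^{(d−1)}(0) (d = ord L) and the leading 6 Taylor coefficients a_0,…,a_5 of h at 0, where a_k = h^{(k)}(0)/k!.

L = (2 + 4·x + 12·x^2) + (2 + 12·x)·Dx + (-1 + x + 3·x^2)·Dx^2  (order 2).
h: a_k = 3, 3, 6, 15, 35, 80, …
ICs: h(0) = 3, h′(0) = 3.

f: a_k = -1, 0, 2, 0, -2/3, 0, …
g: a_k = -3, -3, -12, -21, -57, -120, …
Sym-product of L_f,L_g gives L₀ (≤ ord 2).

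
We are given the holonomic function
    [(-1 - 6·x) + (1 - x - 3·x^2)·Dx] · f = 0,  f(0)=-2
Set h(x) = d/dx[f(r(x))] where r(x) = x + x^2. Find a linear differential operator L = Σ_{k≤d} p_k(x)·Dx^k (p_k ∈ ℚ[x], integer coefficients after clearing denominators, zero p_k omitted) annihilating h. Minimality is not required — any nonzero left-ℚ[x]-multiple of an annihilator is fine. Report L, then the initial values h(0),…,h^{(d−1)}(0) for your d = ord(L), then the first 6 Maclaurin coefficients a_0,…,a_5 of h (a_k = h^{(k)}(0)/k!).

L = (10 + 60·x + 168·x^2 + 396·x^3 + 648·x^4 + 540·x^5 + 180·x^6) + (-1 - 7·x - 6·x^2 + 44·x^3 + 135·x^4 + 180·x^5 + 126·x^6 + 36·x^7)·Dx  (order 1).
h: a_k = -2, -20, -90, -352, -1370, -5016, …
ICs: h(0) = -2.

f: a_k = -2, -2, -8, -14, -38, -80, …
f∘r: x↦r, Dx↦Dx/r' in L_f ⇒ L₀.
Differentiate: ansatz ord ≤ ord L₀ ⇒ L.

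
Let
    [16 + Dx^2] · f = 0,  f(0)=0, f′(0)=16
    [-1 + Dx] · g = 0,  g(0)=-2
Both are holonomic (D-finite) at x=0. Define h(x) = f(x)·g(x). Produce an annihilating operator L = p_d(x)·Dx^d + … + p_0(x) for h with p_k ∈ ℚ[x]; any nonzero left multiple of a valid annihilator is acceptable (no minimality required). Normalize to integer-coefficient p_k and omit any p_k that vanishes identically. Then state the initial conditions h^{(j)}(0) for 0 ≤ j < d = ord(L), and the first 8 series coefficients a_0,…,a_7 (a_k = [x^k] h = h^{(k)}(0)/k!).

f: a_k = 0, 16, 0, -128/3, 0, 512/15, 0, -4096/315, …
g: a_k = -2, -2, -1, -1/3, -1/12, -1/60, -1/360, -1/2520, …
f·g: L₀ = L_f ⊗_s L_g, ord ≤ 2·1.
L = 17 - 2·Dx + Dx^2  (order 2).
h: a_k = 0, -32, -32, 208/3, 80, -404/15, -2444/45, -1454/315, …
ICs: h(0) = 0, h′(0) = -32.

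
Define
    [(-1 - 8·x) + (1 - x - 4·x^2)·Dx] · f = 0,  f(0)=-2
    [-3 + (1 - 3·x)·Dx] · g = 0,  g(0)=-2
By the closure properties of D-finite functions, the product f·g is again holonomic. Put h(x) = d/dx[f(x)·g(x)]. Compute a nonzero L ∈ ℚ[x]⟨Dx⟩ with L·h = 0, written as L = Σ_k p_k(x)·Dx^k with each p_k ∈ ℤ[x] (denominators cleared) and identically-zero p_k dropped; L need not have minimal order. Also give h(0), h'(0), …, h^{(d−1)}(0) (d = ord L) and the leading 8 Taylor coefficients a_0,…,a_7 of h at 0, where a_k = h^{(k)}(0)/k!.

L = (17 - 24·x - 141·x^2 - 96·x^3 + 864·x^4) + (-2 + 7·x + 24·x^2 - 95·x^3 - 30·x^4 + 216·x^5)·Dx  (order 1).
h: a_k = 16, 136, 720, 3344, 13840, 54168, 201936, 729632, …
ICs: h(0) = 16.

f: a_k = -2, -2, -10, -18, -58, -130, -362, -882, …
g: a_k = -2, -6, -18, -54, -162, -486, -1458, -4374, …
L₀ := L_f ⊗_s L_g (sym. prod.), ord ≤ 1.
Differentiate: ansatz ord ≤ ord L₀ ⇒ L.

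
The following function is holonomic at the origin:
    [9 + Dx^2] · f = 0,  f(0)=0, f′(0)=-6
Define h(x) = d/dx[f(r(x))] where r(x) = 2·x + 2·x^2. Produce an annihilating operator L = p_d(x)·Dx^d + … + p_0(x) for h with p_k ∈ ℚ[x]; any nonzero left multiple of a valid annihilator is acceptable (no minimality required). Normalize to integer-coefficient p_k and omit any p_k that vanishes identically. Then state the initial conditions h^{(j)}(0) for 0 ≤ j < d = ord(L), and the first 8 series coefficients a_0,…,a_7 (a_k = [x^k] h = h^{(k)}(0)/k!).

f: a_k = 0, -6, 0, 9, 0, -81/20, 0, 243/280, …
f∘r: x↦r, Dx↦Dx/r' in L_f ⇒ L₀.
h₀' ⇒ L via d/dx closure of L₀.
L = (48 + 288·x + 864·x^2 + 1152·x^3 + 576·x^4) + (-6 - 12·x)·Dx + (1 + 4·x + 4·x^2)·Dx^2  (order 2).
h: a_k = -12, -24, 216, 864, 432, -3456, -41472/5, -20736/5, …
ICs: h(0) = -12, h′(0) = -24.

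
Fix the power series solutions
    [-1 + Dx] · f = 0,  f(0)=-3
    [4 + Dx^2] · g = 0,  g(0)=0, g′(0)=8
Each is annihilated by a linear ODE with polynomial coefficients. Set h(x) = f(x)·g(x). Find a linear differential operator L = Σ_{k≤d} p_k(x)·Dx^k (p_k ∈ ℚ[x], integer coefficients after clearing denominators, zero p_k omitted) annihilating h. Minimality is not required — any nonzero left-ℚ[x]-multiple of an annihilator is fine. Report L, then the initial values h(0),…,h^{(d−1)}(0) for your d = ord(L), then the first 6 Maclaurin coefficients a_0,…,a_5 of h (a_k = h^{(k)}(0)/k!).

f: a_k = -3, -3, -3/2, -1/2, -1/8, -1/40, …
g: a_k = 0, 8, 0, -16/3, 0, 16/15, …
Product ⇒ symmetric product L₀, ord ≤ 2.
L = 5 - 2·Dx + Dx^2  (order 2).
h: a_k = 0, -24, -24, 4, 12, 19/5, …
ICs: h(0) = 0, h′(0) = -24.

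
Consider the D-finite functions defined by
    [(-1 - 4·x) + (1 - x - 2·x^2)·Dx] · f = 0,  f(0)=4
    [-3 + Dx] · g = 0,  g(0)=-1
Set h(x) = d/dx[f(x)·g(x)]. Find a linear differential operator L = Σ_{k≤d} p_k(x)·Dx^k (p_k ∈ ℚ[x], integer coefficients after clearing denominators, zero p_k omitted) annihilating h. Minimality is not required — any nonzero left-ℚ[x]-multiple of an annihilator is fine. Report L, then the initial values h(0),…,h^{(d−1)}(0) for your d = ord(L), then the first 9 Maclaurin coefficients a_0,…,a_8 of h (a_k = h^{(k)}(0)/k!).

L = (21 + 12·x - 39·x^2 - 12·x^3 + 36·x^4) + (-4 + 3·x + 15·x^2 - 4·x^3 - 12·x^4)·Dx  (order 1).
h: a_k = -16, -84, -276, -758, -1908, -45879/10, -107071/10, -3426681/140, -2202813/40, …
ICs: h(0) = -16.

f: a_k = 4, 4, 12, 20, 44, 84, 172, 340, 684, …
g: a_k = -1, -3, -9/2, -9/2, -27/8, -81/40, -81/80, -243/560, -729/4480, …
f·g: L₀ = L_f ⊗_s L_g, ord ≤ 1·1.
Differentiate: ansatz ord ≤ ord L₀ ⇒ L.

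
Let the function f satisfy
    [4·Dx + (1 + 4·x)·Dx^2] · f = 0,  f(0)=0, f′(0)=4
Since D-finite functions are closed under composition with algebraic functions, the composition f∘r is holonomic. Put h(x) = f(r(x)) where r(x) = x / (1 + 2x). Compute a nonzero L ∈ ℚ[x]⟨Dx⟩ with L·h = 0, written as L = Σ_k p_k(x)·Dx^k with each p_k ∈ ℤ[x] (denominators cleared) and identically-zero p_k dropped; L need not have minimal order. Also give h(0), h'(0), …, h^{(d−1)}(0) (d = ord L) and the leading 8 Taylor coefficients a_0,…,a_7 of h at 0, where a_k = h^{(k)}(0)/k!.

L = (8 + 24·x)·Dx + (1 + 8·x + 12·x^2)·Dx^2  (order 2).
h: a_k = 0, 4, -16, 208/3, -320, 7744/5, -23296/3, 279808/7, …
ICs: h(0) = 0, h′(0) = 4.

f: a_k = 0, 4, -8, 64/3, -64, 1024/5, -2048/3, 16384/7, …
f∘r: x↦r, Dx↦Dx/r' in L_f ⇒ L₀.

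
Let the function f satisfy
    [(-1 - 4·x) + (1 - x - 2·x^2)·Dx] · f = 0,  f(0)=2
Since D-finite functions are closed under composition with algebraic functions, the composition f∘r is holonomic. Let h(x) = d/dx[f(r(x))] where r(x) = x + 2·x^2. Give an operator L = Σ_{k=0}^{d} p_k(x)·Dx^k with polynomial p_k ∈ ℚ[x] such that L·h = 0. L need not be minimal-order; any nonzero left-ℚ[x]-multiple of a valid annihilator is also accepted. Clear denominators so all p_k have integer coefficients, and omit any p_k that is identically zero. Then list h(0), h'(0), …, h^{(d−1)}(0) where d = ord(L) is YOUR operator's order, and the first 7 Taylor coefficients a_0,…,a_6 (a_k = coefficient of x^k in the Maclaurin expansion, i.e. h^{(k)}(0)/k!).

f: a_k = 2, 2, 6, 10, 22, 42, 86, …
f∘r: x↦r, Dx↦Dx/r' in L_f ⇒ L₀.
h₀' ⇒ L via d/dx closure of L₀.
L = (10 + 72·x + 240·x^2 + 544·x^3 + 1344·x^4 + 1920·x^5 + 1280·x^6) + (-1 - 7·x - 12·x^2 + 32·x^3 + 200·x^4 + 384·x^5 + 448·x^6 + 256·x^7)·Dx  (order 1).
h: a_k = 2, 20, 102, 424, 1690, 6684, 25102, …
ICs: h(0) = 2.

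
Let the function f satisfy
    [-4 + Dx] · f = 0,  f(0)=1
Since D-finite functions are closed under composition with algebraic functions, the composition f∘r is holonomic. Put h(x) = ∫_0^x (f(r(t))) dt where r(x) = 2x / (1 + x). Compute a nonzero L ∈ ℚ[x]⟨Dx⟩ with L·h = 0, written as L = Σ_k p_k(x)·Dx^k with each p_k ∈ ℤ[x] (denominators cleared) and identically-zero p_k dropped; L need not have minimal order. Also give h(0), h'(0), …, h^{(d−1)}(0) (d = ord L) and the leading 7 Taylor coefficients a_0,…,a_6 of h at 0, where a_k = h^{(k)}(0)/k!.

L = -8·Dx + (1 + 2·x + x^2)·Dx^2  (order 2).
h: a_k = 0, 1, 4, 8, 22/3, 8/15, -44/15, …
ICs: h(0) = 0, h′(0) = 1.

f: a_k = 1, 4, 8, 32/3, 32/3, 128/15, 256/45, …
L₀ from L_f via x↦r, Dx↦r'^{-1}Dx.
∫: right-multiply L₀ by Dx.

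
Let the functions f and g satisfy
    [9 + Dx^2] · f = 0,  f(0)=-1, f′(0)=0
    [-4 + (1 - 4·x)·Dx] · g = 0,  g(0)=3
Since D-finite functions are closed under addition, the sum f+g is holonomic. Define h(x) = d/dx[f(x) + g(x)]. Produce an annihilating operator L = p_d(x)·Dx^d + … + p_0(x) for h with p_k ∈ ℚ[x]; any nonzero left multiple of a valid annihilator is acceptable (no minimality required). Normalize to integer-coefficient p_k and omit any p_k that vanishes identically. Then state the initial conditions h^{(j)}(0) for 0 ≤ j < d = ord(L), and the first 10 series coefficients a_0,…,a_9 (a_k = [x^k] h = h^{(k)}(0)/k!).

L = (4824 - 1728·x + 3456·x^2) + (-315 + 1476·x - 1296·x^2 + 1728·x^3)·Dx + (536 - 192·x + 384·x^2)·Dx^2 + (-35 + 164·x - 144·x^2 + 192·x^3)·Dx^3  (order 3).
h: a_k = 12, 105, 576, 6117/2, 15360, 2949363/40, 344064, 880803111/560, 7077888, 140928615129/4480, …
ICs: h(0) = 12, h′(0) = 105, h′′(0) = 1152.

f: a_k = -1, 0, 9/2, 0, -27/8, 0, 81/80, 0, -729/4480, 0, …
g: a_k = 3, 12, 48, 192, 768, 3072, 12288, 49152, 196608, 786432, …
L₀ := lclm(L_f,L_g); ord L₀ ≤ 2+1.
h=h₀': d/dx-closure on L₀ ⇒ L.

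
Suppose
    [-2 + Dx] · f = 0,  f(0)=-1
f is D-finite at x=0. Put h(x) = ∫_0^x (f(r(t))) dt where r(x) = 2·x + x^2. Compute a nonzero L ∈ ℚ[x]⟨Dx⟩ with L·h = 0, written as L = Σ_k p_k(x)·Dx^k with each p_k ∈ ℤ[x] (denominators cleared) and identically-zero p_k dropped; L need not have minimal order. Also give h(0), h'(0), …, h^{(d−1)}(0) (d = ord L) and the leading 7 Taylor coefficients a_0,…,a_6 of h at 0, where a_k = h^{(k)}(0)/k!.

f: a_k = -1, -2, -2, -4/3, -2/3, -4/15, -4/45, …
h₀=f(r): pull back L_f along r ⇒ L₀.
Integrate: L := L₀·Dx.
L = (-4 - 4·x)·Dx + Dx^2  (order 2).
h: a_k = 0, -1, -2, -10/3, -14/3, -86/15, -284/45, …
ICs: h(0) = 0, h′(0) = -1.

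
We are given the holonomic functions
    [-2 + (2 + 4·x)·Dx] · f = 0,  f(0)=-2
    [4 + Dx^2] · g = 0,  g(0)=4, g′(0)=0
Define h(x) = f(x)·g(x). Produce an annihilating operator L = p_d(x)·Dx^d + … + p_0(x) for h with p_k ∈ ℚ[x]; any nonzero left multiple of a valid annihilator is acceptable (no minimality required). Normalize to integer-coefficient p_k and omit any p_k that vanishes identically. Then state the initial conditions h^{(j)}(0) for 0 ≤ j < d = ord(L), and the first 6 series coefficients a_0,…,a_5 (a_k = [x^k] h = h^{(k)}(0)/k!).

f: a_k = -2, -2, 1, -1, 5/4, -7/4, …
g: a_k = 4, 0, -8, 0, 8/3, 0, …
Sym-product of L_f,L_g gives L₀ (≤ ord 2).
L = (7 + 16·x + 16·x^2) + (-2 - 4·x)·Dx + (1 + 4·x + 4·x^2)·Dx^2  (order 2).
h: a_k = -8, -8, 20, 12, -25/3, -13/3, …
ICs: h(0) = -8, h′(0) = -8.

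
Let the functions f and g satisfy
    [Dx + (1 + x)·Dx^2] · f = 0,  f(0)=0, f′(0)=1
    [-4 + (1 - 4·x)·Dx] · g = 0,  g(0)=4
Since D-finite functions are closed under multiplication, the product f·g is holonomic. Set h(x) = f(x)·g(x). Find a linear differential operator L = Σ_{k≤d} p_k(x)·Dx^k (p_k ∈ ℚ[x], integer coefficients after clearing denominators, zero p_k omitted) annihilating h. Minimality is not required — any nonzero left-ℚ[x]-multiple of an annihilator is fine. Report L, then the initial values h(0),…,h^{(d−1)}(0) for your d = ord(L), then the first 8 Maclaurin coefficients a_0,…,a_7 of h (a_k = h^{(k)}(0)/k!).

f: a_k = 0, 1, -1/2, 1/3, -1/4, 1/5, -1/6, 1/7, …
g: a_k = 4, 16, 64, 256, 1024, 4096, 16384, 65536, …
L₀ := L_f ⊗_s L_g (sym. prod.), ord ≤ 2.
L = 4 + (7 + 12·x)·Dx + (-1 + 3·x + 4·x^2)·Dx^2  (order 2).
h: a_k = 0, 4, 14, 172/3, 685/3, 13712/15, 54838/15, 1535524/105, …
ICs: h(0) = 0, h′(0) = 4.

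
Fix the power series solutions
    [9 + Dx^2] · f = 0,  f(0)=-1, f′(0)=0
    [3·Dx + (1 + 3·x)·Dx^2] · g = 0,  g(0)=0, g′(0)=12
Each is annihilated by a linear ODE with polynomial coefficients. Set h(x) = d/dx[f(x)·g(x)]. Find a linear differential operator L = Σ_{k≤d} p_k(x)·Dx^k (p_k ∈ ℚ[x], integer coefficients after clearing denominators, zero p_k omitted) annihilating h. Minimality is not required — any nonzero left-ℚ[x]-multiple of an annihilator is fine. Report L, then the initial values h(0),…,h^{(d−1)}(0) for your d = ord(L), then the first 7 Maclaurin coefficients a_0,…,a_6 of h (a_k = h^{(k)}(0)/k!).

f: a_k = -1, 0, 9/2, 0, -27/8, 0, 81/80, …
g: a_k = 0, 12, -18, 36, -81, 972/5, -486, …
h₀=f·g: eliminate ⇒ L₀, order ≤ 2·2.
Derive L from L₀ (diff closure).
L = (-675 - 3564·x - 10206·x^2 + 8748·x^3 + 94041·x^4 + 157464·x^5 + 78732·x^6) + (-216 - 864·x + 1620·x^2 + 14580·x^3 + 29160·x^4 + 17496·x^5)·Dx + (-84 - 396·x - 378·x^2 + 5832·x^3 + 23814·x^4 + 34992·x^5 + 17496·x^6)·Dx^2 + (-24 - 96·x + 180·x^2 + 1620·x^3 + 3240·x^4 + 1944·x^5)·Dx^3 + (-1 + 84·x^2 + 540·x^3 + 1485·x^4 + 1944·x^5 + 972·x^6)·Dx^4  (order 4).
h: a_k = -12, 36, 54, 0, -729/2, 2187/2, -67797/20, …
ICs: h(0) = -12, h′(0) = 36, h′′(0) = 108, h′′′(0) = 0.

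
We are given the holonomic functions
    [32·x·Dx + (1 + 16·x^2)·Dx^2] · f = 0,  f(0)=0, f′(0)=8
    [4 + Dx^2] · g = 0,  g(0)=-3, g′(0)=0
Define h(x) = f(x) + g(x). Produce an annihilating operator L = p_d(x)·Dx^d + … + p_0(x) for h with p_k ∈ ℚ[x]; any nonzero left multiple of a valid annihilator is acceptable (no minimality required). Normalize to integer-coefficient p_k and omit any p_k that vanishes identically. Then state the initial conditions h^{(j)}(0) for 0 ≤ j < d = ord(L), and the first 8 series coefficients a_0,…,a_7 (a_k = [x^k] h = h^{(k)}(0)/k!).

L = (-6016·x + 102400·x^3 + 32768·x^5)·Dx + (-28 + 1216·x^2 + 27648·x^4 + 16384·x^6)·Dx^2 + (-1504·x + 25600·x^3 + 8192·x^5)·Dx^3 + (-7 + 304·x^2 + 6912·x^4 + 4096·x^6)·Dx^4  (order 4).
h: a_k = -3, 8, 6, -128/3, -2, 2048/5, 4/15, -32768/7, …
ICs: h(0) = -3, h′(0) = 8, h′′(0) = 12, h′′′(0) = -256.

f: a_k = 0, 8, 0, -128/3, 0, 2048/5, 0, -32768/7, …
g: a_k = -3, 0, 6, 0, -2, 0, 4/15, 0, …
Weyl lclm of L_f,L_g ⇒ L₀ (ord ≤ 4).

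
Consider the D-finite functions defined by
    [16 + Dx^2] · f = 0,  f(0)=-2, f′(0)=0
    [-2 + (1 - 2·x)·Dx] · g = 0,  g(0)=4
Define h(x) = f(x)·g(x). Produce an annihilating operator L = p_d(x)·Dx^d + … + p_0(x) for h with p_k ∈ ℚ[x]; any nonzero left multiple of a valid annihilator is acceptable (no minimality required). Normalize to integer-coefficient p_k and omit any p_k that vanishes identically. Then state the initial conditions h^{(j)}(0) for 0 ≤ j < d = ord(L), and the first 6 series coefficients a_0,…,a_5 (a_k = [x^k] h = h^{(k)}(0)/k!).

f: a_k = -2, 0, 16, 0, -64/3, 0, …
g: a_k = 4, 8, 16, 32, 64, 128, …
Product ⇒ symmetric product L₀, ord ≤ 2.
L = (-16 + 32·x) + 4·Dx + (-1 + 2·x)·Dx^2  (order 2).
h: a_k = -8, -16, 32, 64, 128/3, 256/3, …
ICs: h(0) = -8, h′(0) = -16.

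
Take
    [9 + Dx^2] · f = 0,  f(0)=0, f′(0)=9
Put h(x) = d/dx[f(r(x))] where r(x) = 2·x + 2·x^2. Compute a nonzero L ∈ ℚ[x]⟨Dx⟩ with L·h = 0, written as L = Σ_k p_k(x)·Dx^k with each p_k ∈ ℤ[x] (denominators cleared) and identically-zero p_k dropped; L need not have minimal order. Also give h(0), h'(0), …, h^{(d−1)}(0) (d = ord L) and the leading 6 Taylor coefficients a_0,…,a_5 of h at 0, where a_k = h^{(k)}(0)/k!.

L = (48 + 288·x + 864·x^2 + 1152·x^3 + 576·x^4) + (-6 - 12·x)·Dx + (1 + 4·x + 4·x^2)·Dx^2  (order 2).
h: a_k = 18, 36, -324, -1296, -648, 5184, …
ICs: h(0) = 18, h′(0) = 36.

f: a_k = 0, 9, 0, -27/2, 0, 243/40, …
L₀ from L_f via x↦r, Dx↦r'^{-1}Dx.
Derive L from L₀ (diff closure).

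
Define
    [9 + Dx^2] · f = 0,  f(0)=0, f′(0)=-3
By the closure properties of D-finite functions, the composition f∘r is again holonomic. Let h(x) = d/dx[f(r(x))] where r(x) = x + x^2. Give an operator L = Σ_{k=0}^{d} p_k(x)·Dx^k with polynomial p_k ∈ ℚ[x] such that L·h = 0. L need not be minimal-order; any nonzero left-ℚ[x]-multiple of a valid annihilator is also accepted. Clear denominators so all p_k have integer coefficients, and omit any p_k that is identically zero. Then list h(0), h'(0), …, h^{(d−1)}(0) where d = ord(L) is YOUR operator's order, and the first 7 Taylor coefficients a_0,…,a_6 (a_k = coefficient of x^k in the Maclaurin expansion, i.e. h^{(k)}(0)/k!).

f: a_k = 0, -3, 0, 9/2, 0, -81/40, 0, …
f∘r: x↦r, Dx↦Dx/r' in L_f ⇒ L₀.
h₀' ⇒ L via d/dx closure of L₀.
L = (21 + 72·x + 216·x^2 + 288·x^3 + 144·x^4) + (-6 - 12·x)·Dx + (1 + 4·x + 4·x^2)·Dx^2  (order 2).
h: a_k = -3, -6, 27/2, 54, 459/8, -135/4, -11097/80, …
ICs: h(0) = -3, h′(0) = -6.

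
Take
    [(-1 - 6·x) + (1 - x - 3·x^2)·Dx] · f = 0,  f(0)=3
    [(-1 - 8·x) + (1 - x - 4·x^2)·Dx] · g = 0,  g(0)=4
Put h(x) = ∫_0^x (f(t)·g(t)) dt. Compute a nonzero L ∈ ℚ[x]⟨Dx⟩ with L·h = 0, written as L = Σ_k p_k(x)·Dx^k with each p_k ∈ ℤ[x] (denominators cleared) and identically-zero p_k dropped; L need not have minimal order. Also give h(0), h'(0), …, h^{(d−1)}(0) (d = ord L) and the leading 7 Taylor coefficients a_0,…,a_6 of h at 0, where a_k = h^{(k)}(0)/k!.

L = (-2 - 12·x + 21·x^2 + 48·x^3)·Dx + (1 - 2·x - 6·x^2 + 7·x^3 + 12·x^4)·Dx^2  (order 2).
h: a_k = 0, 12, 12, 40, 75, 1008/5, 448, …
ICs: h(0) = 0, h′(0) = 12.

f: a_k = 3, 3, 12, 21, 57, 120, 291, …
g: a_k = 4, 4, 20, 36, 116, 260, 724, …
Product ⇒ symmetric product L₀, ord ≤ 1.
Integrate: L := L₀·Dx.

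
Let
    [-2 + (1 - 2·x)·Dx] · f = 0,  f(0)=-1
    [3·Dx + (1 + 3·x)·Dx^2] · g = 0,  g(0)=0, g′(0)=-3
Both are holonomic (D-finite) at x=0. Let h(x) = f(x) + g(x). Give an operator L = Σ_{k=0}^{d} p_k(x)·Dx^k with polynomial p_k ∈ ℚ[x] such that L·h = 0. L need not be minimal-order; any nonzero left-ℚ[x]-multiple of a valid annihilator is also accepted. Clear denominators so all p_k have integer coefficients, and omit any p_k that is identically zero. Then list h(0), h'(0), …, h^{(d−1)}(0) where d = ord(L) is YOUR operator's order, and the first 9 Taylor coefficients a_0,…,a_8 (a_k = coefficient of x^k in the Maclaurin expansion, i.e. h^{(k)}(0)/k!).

L = (144 + 72·x)·Dx + (6 + 216·x + 144·x^2)·Dx^2 + (-7 - 13·x + 36·x^2 + 36·x^3)·Dx^3  (order 3).
h: a_k = -1, -5, 1/2, -17, 17/4, -403/5, 115/2, -3083/7, 4513/8, …
ICs: h(0) = -1, h′(0) = -5, h′′(0) = 1.

f: a_k = -1, -2, -4, -8, -16, -32, -64, -128, -256, …
g: a_k = 0, -3, 9/2, -9, 81/4, -243/5, 243/2, -2187/7, 6561/8, …
Sum ⇒ L₀ = lclm(L_f,L_g) in ℚ(x)⟨Dx⟩.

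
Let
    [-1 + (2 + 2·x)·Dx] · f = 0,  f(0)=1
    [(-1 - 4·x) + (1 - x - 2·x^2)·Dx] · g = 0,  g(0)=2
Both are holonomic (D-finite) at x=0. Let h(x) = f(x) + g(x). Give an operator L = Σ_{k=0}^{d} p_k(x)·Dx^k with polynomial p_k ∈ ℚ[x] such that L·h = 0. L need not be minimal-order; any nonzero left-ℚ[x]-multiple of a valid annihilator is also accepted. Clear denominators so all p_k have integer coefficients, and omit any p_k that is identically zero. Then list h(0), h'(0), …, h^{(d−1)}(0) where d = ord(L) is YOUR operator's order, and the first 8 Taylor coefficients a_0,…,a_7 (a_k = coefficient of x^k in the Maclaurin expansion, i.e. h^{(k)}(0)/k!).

f: a_k = 1, 1/2, -1/8, 1/16, -5/128, 7/256, -21/1024, 33/2048, …
g: a_k = 2, 2, 6, 10, 22, 42, 86, 170, …
Sum ⇒ L₀ = lclm(L_f,L_g) in ℚ(x)⟨Dx⟩.
L = (13 + 26·x + 40·x^2) + (-25 - 69·x - 144·x^2 - 100·x^3)·Dx + (2 + 20·x - 6·x^2 - 64·x^3 - 40·x^4)·Dx^2  (order 2).
h: a_k = 3, 5/2, 47/8, 161/16, 2811/128, 10759/256, 88043/1024, 348193/2048, …
ICs: h(0) = 3, h′(0) = 5/2.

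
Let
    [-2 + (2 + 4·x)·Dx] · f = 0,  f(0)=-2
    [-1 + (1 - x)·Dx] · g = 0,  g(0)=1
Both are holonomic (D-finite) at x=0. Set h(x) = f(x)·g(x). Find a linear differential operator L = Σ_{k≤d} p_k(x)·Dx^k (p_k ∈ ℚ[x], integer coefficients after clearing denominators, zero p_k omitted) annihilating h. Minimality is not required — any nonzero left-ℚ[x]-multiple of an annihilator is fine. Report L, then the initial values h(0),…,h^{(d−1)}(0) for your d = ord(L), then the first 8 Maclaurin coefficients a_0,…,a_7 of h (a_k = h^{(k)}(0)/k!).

f: a_k = -2, -2, 1, -1, 5/4, -7/4, 21/8, -33/8, …
g: a_k = 1, 1, 1, 1, 1, 1, 1, 1, …
Sym-product of L_f,L_g gives L₀ (≤ ord 1).
L = (2 + x) + (-1 - x + 2·x^2)·Dx  (order 1).
h: a_k = -2, -4, -3, -4, -11/4, -9/2, -15/8, -6, …
ICs: h(0) = -2.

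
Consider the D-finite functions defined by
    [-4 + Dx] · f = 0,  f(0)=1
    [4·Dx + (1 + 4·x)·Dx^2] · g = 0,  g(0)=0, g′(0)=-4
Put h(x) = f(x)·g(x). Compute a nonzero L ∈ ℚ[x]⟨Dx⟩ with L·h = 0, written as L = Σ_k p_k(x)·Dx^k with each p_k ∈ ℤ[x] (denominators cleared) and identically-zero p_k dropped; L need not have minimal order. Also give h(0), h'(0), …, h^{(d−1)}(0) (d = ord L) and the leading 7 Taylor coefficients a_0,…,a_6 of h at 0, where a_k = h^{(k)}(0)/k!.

f: a_k = 1, 4, 8, 32/3, 32/3, 128/15, 256/45, …
g: a_k = 0, -4, 8, -64/3, 64, -1024/5, 2048/3, …
Sym-product of L_f,L_g gives L₀ (≤ ord 2).
L = 64·x + (-4 - 32·x)·Dx + (1 + 4·x)·Dx^2  (order 2).
h: a_k = 0, -4, -8, -64/3, 0, -384/5, 1792/9, …
ICs: h(0) = 0, h′(0) = -4.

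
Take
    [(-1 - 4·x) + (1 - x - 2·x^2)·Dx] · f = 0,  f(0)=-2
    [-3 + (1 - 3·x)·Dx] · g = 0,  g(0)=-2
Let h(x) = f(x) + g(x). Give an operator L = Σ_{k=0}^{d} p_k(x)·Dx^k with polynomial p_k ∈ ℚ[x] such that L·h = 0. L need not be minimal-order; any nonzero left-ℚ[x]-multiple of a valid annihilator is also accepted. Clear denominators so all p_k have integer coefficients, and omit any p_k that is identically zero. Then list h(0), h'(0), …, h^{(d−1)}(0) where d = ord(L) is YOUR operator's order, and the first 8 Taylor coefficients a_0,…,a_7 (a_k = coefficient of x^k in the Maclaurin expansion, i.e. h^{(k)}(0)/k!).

L = (-36·x + 36·x^2 - 36·x^3) + (6 - 6·x - 30·x^2 + 54·x^3 - 72·x^4)·Dx + (-1 + 6·x - 12·x^2 + 8·x^3 + 9·x^4 - 18·x^5)·Dx^2  (order 2).
h: a_k = -4, -8, -24, -64, -184, -528, -1544, -4544, …
ICs: h(0) = -4, h′(0) = -8.

f: a_k = -2, -2, -6, -10, -22, -42, -86, -170, …
g: a_k = -2, -6, -18, -54, -162, -486, -1458, -4374, …
Sum ⇒ L₀ = lclm(L_f,L_g) in ℚ(x)⟨Dx⟩.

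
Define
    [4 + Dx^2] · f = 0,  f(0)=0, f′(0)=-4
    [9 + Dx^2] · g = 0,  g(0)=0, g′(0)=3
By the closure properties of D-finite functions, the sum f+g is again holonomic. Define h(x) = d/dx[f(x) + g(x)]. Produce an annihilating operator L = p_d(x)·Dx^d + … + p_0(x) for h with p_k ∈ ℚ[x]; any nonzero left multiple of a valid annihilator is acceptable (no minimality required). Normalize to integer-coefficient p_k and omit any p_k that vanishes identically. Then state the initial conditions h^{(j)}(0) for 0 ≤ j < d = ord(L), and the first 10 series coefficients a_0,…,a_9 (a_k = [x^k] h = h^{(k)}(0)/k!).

f: a_k = 0, -4, 0, 8/3, 0, -8/15, 0, 16/315, 0, -8/2835, …
g: a_k = 0, 3, 0, -9/2, 0, 81/40, 0, -243/560, 0, 243/4480, …
f+g: L₀ = lclm(L_f,L_g), ord ≤ 2+2.
Derive L from L₀ (diff closure).
L = 36 + 13·Dx^2 + Dx^4  (order 4).
h: a_k = -1, 0, -11/2, 0, 179/24, 0, -1931/720, 0, 18659/40320, 0, …
ICs: h(0) = -1, h′(0) = 0, h′′(0) = -11, h′′′(0) = 0.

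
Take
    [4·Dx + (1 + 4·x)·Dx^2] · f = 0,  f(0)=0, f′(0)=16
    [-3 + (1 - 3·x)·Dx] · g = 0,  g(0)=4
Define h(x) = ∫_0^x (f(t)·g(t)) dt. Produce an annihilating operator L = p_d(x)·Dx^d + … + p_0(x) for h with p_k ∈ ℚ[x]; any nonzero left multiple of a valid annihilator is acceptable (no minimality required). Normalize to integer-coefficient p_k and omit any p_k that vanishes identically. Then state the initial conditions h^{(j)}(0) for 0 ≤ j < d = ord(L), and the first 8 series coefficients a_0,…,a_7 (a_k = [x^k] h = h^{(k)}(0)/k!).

L = 12·Dx + (2 + 36·x)·Dx^2 + (-1 - x + 12·x^2)·Dx^3  (order 3).
h: a_k = 0, 0, 32, 64/3, 400/3, 576/5, 12512/15, 8768/15, …
ICs: h(0) = 0, h′(0) = 0, h′′(0) = 64.

f: a_k = 0, 16, -32, 256/3, -256, 4096/5, -8192/3, 65536/7, …
g: a_k = 4, 12, 36, 108, 324, 972, 2916, 8748, …
f·g: L₀ = L_f ⊗_s L_g, ord ≤ 2·1.
∫: right-multiply L₀ by Dx.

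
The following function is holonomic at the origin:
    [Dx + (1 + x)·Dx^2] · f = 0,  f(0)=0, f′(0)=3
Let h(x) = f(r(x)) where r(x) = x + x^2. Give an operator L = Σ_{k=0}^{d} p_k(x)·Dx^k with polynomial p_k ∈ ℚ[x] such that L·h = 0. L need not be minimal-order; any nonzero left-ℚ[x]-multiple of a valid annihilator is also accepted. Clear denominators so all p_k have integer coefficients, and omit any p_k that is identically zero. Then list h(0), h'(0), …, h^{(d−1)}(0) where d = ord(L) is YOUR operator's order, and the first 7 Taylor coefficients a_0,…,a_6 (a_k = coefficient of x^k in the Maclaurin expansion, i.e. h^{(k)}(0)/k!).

L = (-1 + 2·x + 2·x^2)·Dx + (1 + 3·x + 3·x^2 + 2·x^3)·Dx^2  (order 2).
h: a_k = 0, 3, 3/2, -2, 3/4, 3/5, -1, …
ICs: h(0) = 0, h′(0) = 3.

f: a_k = 0, 3, -3/2, 1, -3/4, 3/5, -1/2, …
f∘r: x↦r, Dx↦Dx/r' in L_f ⇒ L₀.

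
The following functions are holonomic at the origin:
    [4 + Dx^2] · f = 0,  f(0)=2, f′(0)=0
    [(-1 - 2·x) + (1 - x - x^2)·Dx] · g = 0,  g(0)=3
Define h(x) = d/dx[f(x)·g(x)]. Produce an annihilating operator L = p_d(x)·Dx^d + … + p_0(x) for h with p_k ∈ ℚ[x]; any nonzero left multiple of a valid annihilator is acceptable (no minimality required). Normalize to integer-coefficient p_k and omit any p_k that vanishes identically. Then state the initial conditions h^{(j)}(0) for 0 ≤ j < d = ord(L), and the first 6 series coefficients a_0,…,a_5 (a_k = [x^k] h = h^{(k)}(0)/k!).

f: a_k = 2, 0, -4, 0, 4/3, 0, …
g: a_k = 3, 3, 6, 9, 15, 24, …
Sym-product of L_f,L_g gives L₀ (≤ ord 2).
h₀' ⇒ L via d/dx closure of L₀.
L = (-6 - 16·x - 8·x^2 + 16·x^3 + 8·x^4) + (-1 + 2·x + 12·x^2 + 8·x^3)·Dx + (1 - 3·x - x^2 + 4·x^3 + 2·x^4)·Dx^2  (order 2).
h: a_k = 6, 0, 18, 40, 80, 764/5, …
ICs: h(0) = 6, h′(0) = 0.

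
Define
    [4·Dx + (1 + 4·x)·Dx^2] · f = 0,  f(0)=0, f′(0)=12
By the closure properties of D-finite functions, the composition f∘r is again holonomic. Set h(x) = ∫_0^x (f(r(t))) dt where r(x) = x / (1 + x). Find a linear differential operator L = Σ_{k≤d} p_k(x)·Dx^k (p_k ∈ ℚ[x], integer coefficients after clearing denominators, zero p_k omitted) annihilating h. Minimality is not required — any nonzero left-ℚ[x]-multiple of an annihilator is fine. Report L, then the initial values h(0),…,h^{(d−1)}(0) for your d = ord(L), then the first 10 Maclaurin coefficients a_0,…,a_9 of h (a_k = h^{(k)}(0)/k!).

f: a_k = 0, 12, -24, 64, -192, 3072/5, -2048, 49152/7, -24576, 262144/3, …
Substitute x→r, Dx→(1/r')Dx; clear ⇒ L₀.
h=∫h₀ ⇒ L = L₀·Dx.
L = (6 + 10·x)·Dx^2 + (1 + 6·x + 5·x^2)·Dx^3  (order 3).
h: a_k = 0, 0, 6, -12, 31, -468/5, 1562/5, -1116, 58593/14, -16276, …
ICs: h(0) = 0, h′(0) = 0, h′′(0) = 12.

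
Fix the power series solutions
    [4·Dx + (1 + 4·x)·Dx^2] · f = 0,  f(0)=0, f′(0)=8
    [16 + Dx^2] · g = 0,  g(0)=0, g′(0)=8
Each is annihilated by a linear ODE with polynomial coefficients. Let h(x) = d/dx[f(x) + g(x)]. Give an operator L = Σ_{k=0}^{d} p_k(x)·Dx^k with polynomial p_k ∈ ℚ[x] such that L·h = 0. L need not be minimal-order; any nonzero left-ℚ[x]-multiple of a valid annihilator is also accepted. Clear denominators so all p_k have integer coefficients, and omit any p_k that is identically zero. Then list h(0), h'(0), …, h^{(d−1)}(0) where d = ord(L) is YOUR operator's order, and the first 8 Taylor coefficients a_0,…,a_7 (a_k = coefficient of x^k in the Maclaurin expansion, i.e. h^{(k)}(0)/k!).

f: a_k = 0, 8, -16, 128/3, -128, 2048/5, -4096/3, 32768/7, …
g: a_k = 0, 8, 0, -64/3, 0, 256/15, 0, -2048/315, …
L₀ := lclm(L_f,L_g); ord L₀ ≤ 2+2.
h₀' ⇒ L via d/dx closure of L₀.
L = (448 + 512·x + 1024·x^2) + (48 + 320·x + 768·x^2 + 1024·x^3)·Dx + (28 + 32·x + 64·x^2)·Dx^2 + (3 + 20·x + 48·x^2 + 64·x^3)·Dx^3  (order 3).
h: a_k = 16, -32, 64, -512, 6400/3, -8192, 1472512/45, -131072, …
ICs: h(0) = 16, h′(0) = -32, h′′(0) = 128.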